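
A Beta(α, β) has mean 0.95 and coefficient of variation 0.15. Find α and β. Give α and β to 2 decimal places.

α = 1.27, β = 0.07

Var = (CV·μ)² = (0.15×0.95)² = 0.020306.
α+β = μ(1−μ)/Var − 1 = 0.0475/0.020306 − 1 = 1.3392.
Thus α = 0.95·1.3392 = 1.27 and β = 0.05·1.3392 = 0.07.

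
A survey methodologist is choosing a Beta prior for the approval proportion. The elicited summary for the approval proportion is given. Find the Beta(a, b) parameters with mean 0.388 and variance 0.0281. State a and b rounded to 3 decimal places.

a = 2.891, b = 4.560

By moment matching, a+b = μ(1−μ)/σ² − 1 = (0.388·0.612)/0.0281 − 1 = 8.4504 − 1 = 7.4504.
Since a/(a+b) = μ, a = 0.388·7.4504 = 2.891 and b = 0.612·7.4504 = 4.560.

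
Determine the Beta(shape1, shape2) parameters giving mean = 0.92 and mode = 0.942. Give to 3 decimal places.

shape1 = 36.967, shape2 = 3.215

With s = shape1+shape2: μ = shape1/s and mode = (shape1−1)/(s−2). Eliminating shape1 = μs,
μs − 1 = m(s−2) ⇒ s(μ−m) = 1−2m ⇒ s = -0.884/-0.022 = 40.1818.
So shape1 = μs = 36.967, shape2 = (1−μ)s = 3.215.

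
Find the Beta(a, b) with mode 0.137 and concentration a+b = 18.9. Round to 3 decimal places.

For a,b>1 the mode is (a−1)/(a+b−2), so a = mode·(κ−2)+1 = 0.137×16.9+1 = 3.315.
And b = (1−mode)·(κ−2)+1 = 0.863×16.9+1 = 15.585.

a = 3.315, b = 15.585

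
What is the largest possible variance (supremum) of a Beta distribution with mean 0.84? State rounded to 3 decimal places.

Var = μ(1−μ)/(α+β+1), which approaches μ(1−μ) as α+β → 0.
So the supremum is μ(1−μ) = 0.84×0.16 = 0.134.

0.134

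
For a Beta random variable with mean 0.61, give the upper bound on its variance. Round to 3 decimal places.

For fixed mean μ the Beta variance is μ(1−μ)/(α+β+1), increasing as α+β decreases.
Its least upper bound (not attained) is μ(1−μ) = 0.61·0.39 = 0.238.

0.238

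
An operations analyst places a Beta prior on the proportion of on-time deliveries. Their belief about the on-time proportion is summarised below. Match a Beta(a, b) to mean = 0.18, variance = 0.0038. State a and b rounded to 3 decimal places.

Write ν = a+b; then a = μν and Var = μ(1−μ)/(ν+1).
ν = μ(1−μ)/Var − 1 = 0.1476/0.0038 − 1 = 37.8421.
a = 0.18·37.8421 = 6.812, b = 0.82·37.8421 = 31.031.

a = 6.812, b = 31.031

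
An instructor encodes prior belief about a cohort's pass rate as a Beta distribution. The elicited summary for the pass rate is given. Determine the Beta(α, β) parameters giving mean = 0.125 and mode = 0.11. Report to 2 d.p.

α = 6.50, β = 45.50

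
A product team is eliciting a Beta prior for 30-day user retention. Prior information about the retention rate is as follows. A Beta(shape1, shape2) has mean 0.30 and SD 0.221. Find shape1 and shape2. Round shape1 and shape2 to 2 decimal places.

Variance = 0.221² = 0.048841. The moment-matching identity shape1+shape2 = μ(1−μ)/Var − 1 gives
shape1+shape2 = 0.2100/0.048841 − 1 = 3.2997, so shape1 = μ·3.2997 = 0.99 and shape2 = (1−μ)·3.2997 = 2.31.

shape1 = 0.99, shape2 = 2.31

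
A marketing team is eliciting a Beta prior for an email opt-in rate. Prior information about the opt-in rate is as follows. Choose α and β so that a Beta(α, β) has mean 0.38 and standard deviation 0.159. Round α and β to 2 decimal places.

α = 3.16, β = 5.16

σ² = 0.159² = 0.025281.
With s = α+β, Var = μ(1−μ)/(s+1), so s+1 = (0.38×0.62)/0.025281 = 9.3193 and s = 8.3193.
α = μs = 3.16, β = (1−μ)s = 5.16.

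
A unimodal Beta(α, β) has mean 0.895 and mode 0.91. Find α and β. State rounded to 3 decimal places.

α = 48.927, β = 5.740

Let s = α+β. Mean gives α = μs = 0.895s; mode gives (α−1)/(s−2) = 0.91.
Substituting: 0.895s − 1 = 0.91(s−2) = 0.91s − 1.82, so -0.015s = -0.82 and s = 54.6667.
Then α = 0.895×54.6667 = 48.927 and β = s−α = 5.740.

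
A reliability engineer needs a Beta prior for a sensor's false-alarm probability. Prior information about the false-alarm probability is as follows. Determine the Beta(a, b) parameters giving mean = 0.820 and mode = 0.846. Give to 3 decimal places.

With s = a+b: μ = a/s and mode = (a−1)/(s−2). Eliminating a = μs,
μs − 1 = m(s−2) ⇒ s(μ−m) = 1−2m ⇒ s = -0.692/-0.026 = 26.6154.
So a = μs = 21.825, b = (1−μ)s = 4.791.

a = 21.825, b = 4.791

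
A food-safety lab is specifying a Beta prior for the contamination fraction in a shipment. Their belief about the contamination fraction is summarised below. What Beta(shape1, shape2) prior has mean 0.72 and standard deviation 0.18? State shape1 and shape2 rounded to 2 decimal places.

shape1 = 3.76, shape2 = 1.46

First σ² = 0.0324. Setting shape1 = μn, shape2 = (1−μ)n with n = shape1+shape2,
μ(1−μ)/(n+1) = 0.0324 ⇒ n+1 = 0.2016/0.0324 = 6.2222 ⇒ n = 5.2222.
Hence shape1 = 0.72×5.2222 = 3.76, shape2 = 0.28×5.2222 = 1.46.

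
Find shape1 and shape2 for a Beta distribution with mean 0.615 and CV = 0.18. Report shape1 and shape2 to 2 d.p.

σ = CV·μ = 0.18×0.615 = 0.11070, so σ² = 0.012254.
s+1 = μ(1−μ)/σ² = 0.236775/0.012254 = 19.3215, so s = shape1+shape2 = 18.3215.
shape1 = μs = 11.27, shape2 = (1−μ)s = 7.05.

shape1 = 11.27, shape2 = 7.05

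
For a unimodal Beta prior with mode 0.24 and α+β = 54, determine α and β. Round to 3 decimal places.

α = 13.480, β = 40.520

Mode = (α−1)/(κ−2) with κ = α+β, so α−1 = 0.24·52 = 12.480.
α = 13.480; β = κ − α = 40.520.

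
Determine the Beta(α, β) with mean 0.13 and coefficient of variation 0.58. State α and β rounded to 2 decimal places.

Var = (CV·μ)² = (0.58×0.13)² = 0.005685.
α+β = μ(1−μ)/Var − 1 = 0.1131/0.005685 − 1 = 18.8939.
Thus α = 0.13·18.8939 = 2.46 and β = 0.87·18.8939 = 16.44.

α = 2.46, β = 16.44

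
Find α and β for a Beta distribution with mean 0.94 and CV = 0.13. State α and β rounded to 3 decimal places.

Var = (CV·μ)² = (0.13×0.94)² = 0.014933.
α+β = μ(1−μ)/Var − 1 = 0.0564/0.014933 − 1 = 2.7769.
Thus α = 0.94·2.7769 = 2.610 and β = 0.06·2.7769 = 0.167.

α = 2.610, β = 0.167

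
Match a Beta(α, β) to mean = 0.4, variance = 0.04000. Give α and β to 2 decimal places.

α = 2.00, β = 3.00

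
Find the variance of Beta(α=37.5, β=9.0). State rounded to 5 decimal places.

α+β = 46.5 and αβ = 337.50, so Var = αβ/[(α+β)²(α+β+1)] = 337.50/102706.875 = 0.00329.

0.00329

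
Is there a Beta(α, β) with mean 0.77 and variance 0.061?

For any Beta, Var(X) < E[X]·(1−E[X]).
Here μ(1−μ) = 0.77×0.23 = 0.1771, and 0.061 < 0.1771.

Yes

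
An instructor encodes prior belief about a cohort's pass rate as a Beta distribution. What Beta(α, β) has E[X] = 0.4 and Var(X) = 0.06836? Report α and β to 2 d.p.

Let s = α+β. The Beta variance is μ(1−μ)/(s+1).
So s+1 = μ(1−μ)/σ² = (0.4×0.6)/0.06836 = 0.24/0.06836 = 3.5108, giving s = 2.5108.
Then α = μs = 0.4×2.5108 = 1.00 and β = (1−μ)s = 0.6×2.5108 = 1.51.

α = 1.00, β = 1.51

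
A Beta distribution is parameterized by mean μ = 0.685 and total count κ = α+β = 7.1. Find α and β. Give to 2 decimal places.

α = 4.86, β = 2.24

Split κ in proportion μ : (1−μ): α = 0.685·7.1 = 4.86, β = 7.1 − 4.86 = 2.24.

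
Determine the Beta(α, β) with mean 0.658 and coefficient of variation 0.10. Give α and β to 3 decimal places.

σ = CV·μ = 0.10×0.658 = 0.06580, so σ² = 0.004330.
s+1 = μ(1−μ)/σ² = 0.225036/0.004330 = 51.9757, so s = α+β = 50.9757.
α = μs = 33.542, β = (1−μ)s = 17.434.

α = 33.542, β = 17.434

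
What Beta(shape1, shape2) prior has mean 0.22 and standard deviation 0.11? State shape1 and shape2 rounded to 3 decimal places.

Variance = 0.11² = 0.0121. The moment-matching identity shape1+shape2 = μ(1−μ)/Var − 1 gives
shape1+shape2 = 0.1716/0.0121 − 1 = 13.1818, so shape1 = μ·13.1818 = 2.900 and shape2 = (1−μ)·13.1818 = 10.282.

shape1 = 2.900, shape2 = 10.282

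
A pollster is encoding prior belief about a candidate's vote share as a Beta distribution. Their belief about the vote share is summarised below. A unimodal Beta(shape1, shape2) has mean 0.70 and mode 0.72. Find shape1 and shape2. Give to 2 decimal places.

shape1 = 15.40, shape2 = 6.60

With s = shape1+shape2: μ = shape1/s and mode = (shape1−1)/(s−2). Eliminating shape1 = μs,
μs − 1 = m(s−2) ⇒ s(μ−m) = 1−2m ⇒ s = -0.44/-0.02 = 22.0000.
So shape1 = μs = 15.40, shape2 = (1−μ)s = 6.60.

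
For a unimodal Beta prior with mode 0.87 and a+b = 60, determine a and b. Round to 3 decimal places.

a = 51.460, b = 8.540

For a,b>1 the mode is (a−1)/(a+b−2), so a = mode·(κ−2)+1 = 0.87×58+1 = 51.460.
And b = (1−mode)·(κ−2)+1 = 0.13×58+1 = 8.540.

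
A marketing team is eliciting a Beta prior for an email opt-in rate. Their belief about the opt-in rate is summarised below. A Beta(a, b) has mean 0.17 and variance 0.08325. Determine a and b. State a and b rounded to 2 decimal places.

By moment matching, a+b = μ(1−μ)/σ² − 1 = (0.17·0.83)/0.08325 − 1 = 1.6949 − 1 = 0.6949.
Since a/(a+b) = μ, a = 0.17·0.6949 = 0.12 and b = 0.83·0.6949 = 0.58.

a = 0.12, b = 0.58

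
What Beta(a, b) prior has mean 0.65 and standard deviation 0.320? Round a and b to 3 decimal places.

σ² = 0.320² = 0.102400.
With s = a+b, Var = μ(1−μ)/(s+1), so s+1 = (0.65×0.35)/0.102400 = 2.2217 and s = 1.2217.
a = μs = 0.794, b = (1−μ)s = 0.428.

a = 0.794, b = 0.428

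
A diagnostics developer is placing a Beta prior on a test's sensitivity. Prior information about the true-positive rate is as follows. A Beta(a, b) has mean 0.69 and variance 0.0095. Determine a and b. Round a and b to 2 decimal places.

By moment matching, a+b = μ(1−μ)/σ² − 1 = (0.69·0.31)/0.0095 − 1 = 22.5158 − 1 = 21.5158.
Since a/(a+b) = μ, a = 0.69·21.5158 = 14.85 and b = 0.31·21.5158 = 6.67.

a = 14.85, b = 6.67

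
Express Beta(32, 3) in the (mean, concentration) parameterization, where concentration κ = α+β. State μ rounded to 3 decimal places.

μ = 0.914, κ = 35

κ = α+β = 32+3 = 35; μ = α/κ = 32/35 = 0.914.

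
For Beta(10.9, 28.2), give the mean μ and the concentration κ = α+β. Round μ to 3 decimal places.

μ = 0.279, κ = 39.1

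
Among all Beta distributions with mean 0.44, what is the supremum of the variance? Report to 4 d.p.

For fixed mean μ the Beta variance is μ(1−μ)/(α+β+1), increasing as α+β decreases.
Its least upper bound (not attained) is μ(1−μ) = 0.44·0.56 = 0.2464.

0.2464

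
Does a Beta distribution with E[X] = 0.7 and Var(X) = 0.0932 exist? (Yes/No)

Yes

The Beta variance bound is σ² < μ(1−μ).
Here μ(1−μ) = 0.7×0.3 = 0.21, and 0.0932 < 0.21.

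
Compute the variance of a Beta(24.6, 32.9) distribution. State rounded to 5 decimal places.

α+β = 57.5 and αβ = 809.34, so Var = αβ/[(α+β)²(α+β+1)] = 809.34/193415.625 = 0.00418.

0.00418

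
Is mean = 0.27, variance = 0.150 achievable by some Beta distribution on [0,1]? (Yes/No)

For any Beta, Var(X) < E[X]·(1−E[X]).
Here μ(1−μ) = 0.27×0.73 = 0.1971, and 0.150 < 0.1971.

Yes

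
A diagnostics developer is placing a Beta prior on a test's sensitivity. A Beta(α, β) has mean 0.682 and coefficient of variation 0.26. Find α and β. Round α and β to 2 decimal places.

Var = (CV·μ)² = (0.26×0.682)² = 0.031442.
α+β = μ(1−μ)/Var − 1 = 0.216876/0.031442 − 1 = 5.8976.
Thus α = 0.682·5.8976 = 4.02 and β = 0.318·5.8976 = 1.88.

α = 4.02, β = 1.88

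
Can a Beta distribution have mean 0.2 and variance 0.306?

No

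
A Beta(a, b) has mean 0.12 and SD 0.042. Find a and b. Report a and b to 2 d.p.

a = 7.06, b = 51.80

First σ² = 0.001764. Setting a = μn, b = (1−μ)n with n = a+b,
μ(1−μ)/(n+1) = 0.001764 ⇒ n+1 = 0.1056/0.001764 = 59.8639 ⇒ n = 58.8639.
Hence a = 0.12×58.8639 = 7.06, b = 0.88×58.8639 = 51.80.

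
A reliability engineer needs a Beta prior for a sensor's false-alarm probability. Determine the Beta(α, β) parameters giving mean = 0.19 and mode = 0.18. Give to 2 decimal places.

α = 12.16, β = 51.84

With s = α+β: μ = α/s and mode = (α−1)/(s−2). Eliminating α = μs,
μs − 1 = m(s−2) ⇒ s(μ−m) = 1−2m ⇒ s = 0.64/0.01 = 64.0000.
So α = μs = 12.16, β = (1−μ)s = 51.84.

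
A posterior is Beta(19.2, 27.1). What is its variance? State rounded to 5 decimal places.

0.00513

Var = αβ/[(α+β)²(α+β+1)] = (19.2×27.1)/(46.3²×47.3) = 520.32/101396.537 = 0.00513.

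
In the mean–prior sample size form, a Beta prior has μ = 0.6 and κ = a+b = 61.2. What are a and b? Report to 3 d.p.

Split κ in proportion μ : (1−μ): a = 0.6·61.2 = 36.720, b = 61.2 − 36.720 = 24.480.

a = 36.720, b = 24.480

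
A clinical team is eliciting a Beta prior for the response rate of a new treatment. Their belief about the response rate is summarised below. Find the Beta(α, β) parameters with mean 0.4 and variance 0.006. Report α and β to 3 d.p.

Let s = α+β. The Beta variance is μ(1−μ)/(s+1).
So s+1 = μ(1−μ)/σ² = (0.4×0.6)/0.006 = 0.24/0.006 = 40.0000, giving s = 39.0000.
Then α = μs = 0.4×39.0000 = 15.600 and β = (1−μ)s = 0.6×39.0000 = 23.400.

α = 15.600, β = 23.400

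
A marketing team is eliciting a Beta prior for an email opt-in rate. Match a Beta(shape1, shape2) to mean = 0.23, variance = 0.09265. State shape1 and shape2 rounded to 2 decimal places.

Write ν = shape1+shape2; then shape1 = μν and Var = μ(1−μ)/(ν+1).
ν = μ(1−μ)/Var − 1 = 0.1771/0.09265 − 1 = 0.9115.
shape1 = 0.23·0.9115 = 0.21, shape2 = 0.77·0.9115 = 0.70.

shape1 = 0.21, shape2 = 0.70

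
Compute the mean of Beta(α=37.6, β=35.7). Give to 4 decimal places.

0.5130

E[X] = α/(α+β) = 37.6/73.3 = 0.5130.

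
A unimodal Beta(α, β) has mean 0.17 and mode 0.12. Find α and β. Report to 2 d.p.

With s = α+β: μ = α/s and mode = (α−1)/(s−2). Eliminating α = μs,
μs − 1 = m(s−2) ⇒ s(μ−m) = 1−2m ⇒ s = 0.76/0.05 = 15.2000.
So α = μs = 2.58, β = (1−μ)s = 12.62.

α = 2.58, β = 12.62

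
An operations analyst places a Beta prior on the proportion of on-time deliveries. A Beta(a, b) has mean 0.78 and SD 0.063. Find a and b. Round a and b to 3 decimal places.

First σ² = 0.003969. Setting a = μn, b = (1−μ)n with n = a+b,
μ(1−μ)/(n+1) = 0.003969 ⇒ n+1 = 0.1716/0.003969 = 43.2351 ⇒ n = 42.2351.
Hence a = 0.78×42.2351 = 32.943, b = 0.22×42.2351 = 9.292.

a = 32.943, b = 9.292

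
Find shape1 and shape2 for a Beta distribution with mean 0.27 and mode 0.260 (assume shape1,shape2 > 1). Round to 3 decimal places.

shape1 = 12.960, shape2 = 35.040

Let s = shape1+shape2. Mean gives shape1 = μs = 0.27s; mode gives (shape1−1)/(s−2) = 0.260.
Substituting: 0.27s − 1 = 0.260(s−2) = 0.260s − 0.520, so 0.010s = 0.480 and s = 48.0000.
Then shape1 = 0.27×48.0000 = 12.960 and shape2 = s−shape1 = 35.040.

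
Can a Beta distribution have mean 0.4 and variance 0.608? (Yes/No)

No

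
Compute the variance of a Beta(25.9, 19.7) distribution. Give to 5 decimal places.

0.00527

μ = 25.9/45.6 = 0.567982; Var = μ(1−μ)/(α+β+1) = 0.2453784/46.6 = 0.00527.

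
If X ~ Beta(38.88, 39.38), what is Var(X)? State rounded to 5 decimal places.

Var = αβ/[(α+β)²(α+β+1)] = (38.88×39.38)/(78.26²×79.26) = 1531.0944/485437.983576 = 0.00315.

0.00315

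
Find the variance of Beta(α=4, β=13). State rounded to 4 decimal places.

0.0100

μ = 4/17 = 0.235294; Var = μ(1−μ)/(α+β+1) = 0.1799308/18 = 0.0100.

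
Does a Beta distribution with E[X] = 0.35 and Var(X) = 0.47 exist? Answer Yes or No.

No

For any Beta, Var(X) < E[X]·(1−E[X]).
Here μ(1−μ) = 0.35×0.65 = 0.2275, and 0.47 ≥ 0.2275.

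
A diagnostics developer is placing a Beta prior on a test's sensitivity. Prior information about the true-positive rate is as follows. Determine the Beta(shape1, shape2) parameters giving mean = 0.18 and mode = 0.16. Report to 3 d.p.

With s = shape1+shape2: μ = shape1/s and mode = (shape1−1)/(s−2). Eliminating shape1 = μs,
μs − 1 = m(s−2) ⇒ s(μ−m) = 1−2m ⇒ s = 0.68/0.02 = 34.0000.
So shape1 = μs = 6.120, shape2 = (1−μ)s = 27.880.

shape1 = 6.120, shape2 = 27.880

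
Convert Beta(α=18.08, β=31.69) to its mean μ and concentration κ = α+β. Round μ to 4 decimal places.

μ = 0.3633, κ = 49.77

κ = α+β = 18.08+31.69 = 49.77; μ = α/κ = 18.08/49.77 = 0.3633.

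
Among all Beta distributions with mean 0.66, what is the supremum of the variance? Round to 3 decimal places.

For fixed mean μ the Beta variance is μ(1−μ)/(α+β+1), increasing as α+β decreases.
Its least upper bound (not attained) is μ(1−μ) = 0.66·0.34 = 0.224.

0.224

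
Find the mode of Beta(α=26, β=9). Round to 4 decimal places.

With α,β > 1, mode = (α−1)/(α+β−2) = 25/33 = 0.7576.

0.7576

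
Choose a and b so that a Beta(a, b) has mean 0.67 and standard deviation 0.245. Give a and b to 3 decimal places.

a = 1.798, b = 0.886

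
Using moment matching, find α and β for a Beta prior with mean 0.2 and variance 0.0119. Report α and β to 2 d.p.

α = 2.49, β = 9.96

Write ν = α+β; then α = μν and Var = μ(1−μ)/(ν+1).
ν = μ(1−μ)/Var − 1 = 0.16/0.0119 − 1 = 12.4454.
α = 0.2·12.4454 = 2.49, β = 0.8·12.4454 = 9.96.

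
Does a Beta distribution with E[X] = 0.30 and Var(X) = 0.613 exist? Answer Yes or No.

A Beta with mean μ has variance μ(1−μ)/(α+β+1) < μ(1−μ).
Here μ(1−μ) = 0.30×0.70 = 0.2100, and 0.613 ≥ 0.2100.

No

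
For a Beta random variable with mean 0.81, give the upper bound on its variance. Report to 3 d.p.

0.154

Var = μ(1−μ)/(α+β+1), which approaches μ(1−μ) as α+β → 0.
So the supremum is μ(1−μ) = 0.81×0.19 = 0.154.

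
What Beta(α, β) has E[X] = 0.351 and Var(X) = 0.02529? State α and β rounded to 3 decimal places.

α = 2.811, β = 5.197

Write ν = α+β; then α = μν and Var = μ(1−μ)/(ν+1).
ν = μ(1−μ)/Var − 1 = 0.227799/0.02529 − 1 = 8.0075.
α = 0.351·8.0075 = 2.811, β = 0.649·8.0075 = 5.197.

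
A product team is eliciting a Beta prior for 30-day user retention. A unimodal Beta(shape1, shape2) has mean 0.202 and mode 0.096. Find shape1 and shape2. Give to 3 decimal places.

shape1 = 1.540, shape2 = 6.083

With s = shape1+shape2: μ = shape1/s and mode = (shape1−1)/(s−2). Eliminating shape1 = μs,
μs − 1 = m(s−2) ⇒ s(μ−m) = 1−2m ⇒ s = 0.808/0.106 = 7.6226.
So shape1 = μs = 1.540, shape2 = (1−μ)s = 6.083.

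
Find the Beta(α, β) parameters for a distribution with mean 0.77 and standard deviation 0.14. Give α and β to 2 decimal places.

α = 6.19, β = 1.85

σ² = 0.14² = 0.0196.
With s = α+β, Var = μ(1−μ)/(s+1), so s+1 = (0.77×0.23)/0.0196 = 9.0357 and s = 8.0357.
α = μs = 6.19, β = (1−μ)s = 1.85.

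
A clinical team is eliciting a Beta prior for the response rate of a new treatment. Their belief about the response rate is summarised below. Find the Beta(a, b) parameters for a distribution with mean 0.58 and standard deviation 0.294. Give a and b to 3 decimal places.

a = 1.055, b = 0.764

First σ² = 0.086436. Setting a = μn, b = (1−μ)n with n = a+b,
μ(1−μ)/(n+1) = 0.086436 ⇒ n+1 = 0.2436/0.086436 = 2.8183 ⇒ n = 1.8183.
Hence a = 0.58×1.8183 = 1.055, b = 0.42×1.8183 = 0.764.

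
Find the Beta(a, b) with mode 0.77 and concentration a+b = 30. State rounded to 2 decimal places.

Since the density peak of Beta(a,b) is at (a−1)/(a+b−2),
a = 1 + 0.77(30−2) = 22.56 and b = 30 − 22.56 = 7.44.

a = 22.56, b = 7.44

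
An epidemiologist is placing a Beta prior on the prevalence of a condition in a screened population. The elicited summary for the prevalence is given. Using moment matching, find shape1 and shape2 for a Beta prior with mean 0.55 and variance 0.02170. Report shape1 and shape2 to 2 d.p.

shape1 = 5.72, shape2 = 4.68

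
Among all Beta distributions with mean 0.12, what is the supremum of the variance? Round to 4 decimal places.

Var = μ(1−μ)/(α+β+1), which approaches μ(1−μ) as α+β → 0.
So the supremum is μ(1−μ) = 0.12×0.88 = 0.1056.

0.1056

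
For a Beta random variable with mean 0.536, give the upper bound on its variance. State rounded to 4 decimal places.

For fixed mean μ the Beta variance is μ(1−μ)/(α+β+1), increasing as α+β decreases.
Its least upper bound (not attained) is μ(1−μ) = 0.536·0.464 = 0.2487.

0.2487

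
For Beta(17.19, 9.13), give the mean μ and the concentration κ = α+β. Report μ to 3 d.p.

κ = α+β = 17.19+9.13 = 26.32; μ = α/κ = 17.19/26.32 = 0.653.

μ = 0.653, κ = 26.32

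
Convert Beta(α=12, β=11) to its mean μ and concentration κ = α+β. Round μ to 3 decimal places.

μ = 0.522, κ = 23

κ = α+β = 12+11 = 23; μ = α/κ = 12/23 = 0.522.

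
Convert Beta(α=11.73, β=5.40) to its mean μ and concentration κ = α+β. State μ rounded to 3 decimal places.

μ = 0.685, κ = 17.13

κ = α+β = 11.73+5.40 = 17.13; μ = α/κ = 11.73/17.13 = 0.685.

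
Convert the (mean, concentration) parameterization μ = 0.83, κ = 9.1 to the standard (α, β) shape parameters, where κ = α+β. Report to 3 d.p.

α = 7.553, β = 1.547

Split κ in proportion μ : (1−μ): α = 0.83·9.1 = 7.553, β = 9.1 − 7.553 = 1.547.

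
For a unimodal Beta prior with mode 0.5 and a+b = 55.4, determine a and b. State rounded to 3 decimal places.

Since the density peak of Beta(a,b) is at (a−1)/(a+b−2),
a = 1 + 0.5(55.4−2) = 27.700 and b = 55.4 − 27.700 = 27.700.

a = 27.700, b = 27.700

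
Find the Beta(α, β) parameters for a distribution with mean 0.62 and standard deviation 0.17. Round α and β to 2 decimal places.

α = 4.43, β = 2.72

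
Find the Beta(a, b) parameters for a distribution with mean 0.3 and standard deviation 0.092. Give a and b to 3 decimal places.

a = 7.143, b = 16.668

Variance = 0.092² = 0.008464. The moment-matching identity a+b = μ(1−μ)/Var − 1 gives
a+b = 0.21/0.008464 − 1 = 23.8110, so a = μ·23.8110 = 7.143 and b = (1−μ)·23.8110 = 16.668.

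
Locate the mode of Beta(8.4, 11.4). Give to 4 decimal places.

0.4157

With α,β > 1, mode = (α−1)/(α+β−2) = 7.4/17.8 = 0.4157.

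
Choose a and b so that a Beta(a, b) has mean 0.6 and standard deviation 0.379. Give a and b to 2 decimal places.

a = 0.40, b = 0.27

Variance = 0.379² = 0.143641. The moment-matching identity a+b = μ(1−μ)/Var − 1 gives
a+b = 0.24/0.143641 − 1 = 0.6708, so a = μ·0.6708 = 0.40 and b = (1−μ)·0.6708 = 0.27.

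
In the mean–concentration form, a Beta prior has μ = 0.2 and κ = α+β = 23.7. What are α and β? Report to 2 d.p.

α = 4.74, β = 18.96

Split κ in proportion μ : (1−μ): α = 0.2·23.7 = 4.74, β = 23.7 − 4.74 = 18.96.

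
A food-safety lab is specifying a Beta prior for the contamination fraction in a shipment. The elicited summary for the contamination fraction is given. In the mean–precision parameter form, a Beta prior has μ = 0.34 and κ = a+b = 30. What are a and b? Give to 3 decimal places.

a = 10.200, b = 19.800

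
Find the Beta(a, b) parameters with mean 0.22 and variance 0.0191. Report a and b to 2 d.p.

a = 1.76, b = 6.23

Let s = a+b. The Beta variance is μ(1−μ)/(s+1).
So s+1 = μ(1−μ)/σ² = (0.22×0.78)/0.0191 = 0.1716/0.0191 = 8.9843, giving s = 7.9843.
Then a = μs = 0.22×7.9843 = 1.76 and b = (1−μ)s = 0.78×7.9843 = 6.23.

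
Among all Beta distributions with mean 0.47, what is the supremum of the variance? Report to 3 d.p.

For fixed mean μ the Beta variance is μ(1−μ)/(α+β+1), increasing as α+β decreases.
Its least upper bound (not attained) is μ(1−μ) = 0.47·0.53 = 0.249.

0.249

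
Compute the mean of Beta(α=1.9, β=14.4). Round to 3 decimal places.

0.117

The Beta mean is α/(α+β) = 1.9/(1.9+14.4) = 0.117.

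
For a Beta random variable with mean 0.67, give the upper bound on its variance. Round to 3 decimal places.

0.221

Var = μ(1−μ)/(α+β+1), which approaches μ(1−μ) as α+β → 0.
So the supremum is μ(1−μ) = 0.67×0.33 = 0.221.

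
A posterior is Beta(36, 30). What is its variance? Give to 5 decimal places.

0.00370

Var = αβ/[(α+β)²(α+β+1)] = (36×30)/(66²×67) = 1080/291852 = 0.00370.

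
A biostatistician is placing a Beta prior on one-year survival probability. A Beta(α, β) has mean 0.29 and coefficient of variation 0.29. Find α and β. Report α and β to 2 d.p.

Var = (CV·μ)² = (0.29×0.29)² = 0.007073.
α+β = μ(1−μ)/Var − 1 = 0.2059/0.007073 − 1 = 28.1115.
Thus α = 0.29·28.1115 = 8.15 and β = 0.71·28.1115 = 19.96.

α = 8.15, β = 19.96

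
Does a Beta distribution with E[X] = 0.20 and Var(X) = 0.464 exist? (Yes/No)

No

A Beta with mean μ has variance μ(1−μ)/(α+β+1) < μ(1−μ).
Here μ(1−μ) = 0.20×0.80 = 0.1600, and 0.464 ≥ 0.1600.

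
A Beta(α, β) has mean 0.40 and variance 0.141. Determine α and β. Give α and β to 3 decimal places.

α = 0.281, β = 0.421

By moment matching, α+β = μ(1−μ)/σ² − 1 = (0.40·0.60)/0.141 − 1 = 1.7021 − 1 = 0.7021.
Since α/(α+β) = μ, α = 0.40·0.7021 = 0.281 and β = 0.60·0.7021 = 0.421.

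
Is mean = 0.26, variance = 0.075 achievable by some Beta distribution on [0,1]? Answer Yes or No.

Yes

The Beta variance bound is σ² < μ(1−μ).
Here μ(1−μ) = 0.26×0.74 = 0.1924, and 0.075 < 0.1924.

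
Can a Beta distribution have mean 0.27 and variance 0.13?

For any Beta, Var(X) < E[X]·(1−E[X]).
Here μ(1−μ) = 0.27×0.73 = 0.1971, and 0.13 < 0.1971.

Yes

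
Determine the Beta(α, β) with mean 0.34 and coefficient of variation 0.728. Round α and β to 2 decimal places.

α = 0.91, β = 1.76

Var = (CV·μ)² = (0.728×0.34)² = 0.061266.
α+β = μ(1−μ)/Var − 1 = 0.2244/0.061266 − 1 = 2.6627.
Thus α = 0.34·2.6627 = 0.91 and β = 0.66·2.6627 = 1.76.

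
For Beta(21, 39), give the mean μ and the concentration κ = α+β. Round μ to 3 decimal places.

μ = 0.350, κ = 60

κ = α+β = 21+39 = 60; μ = α/κ = 21/60 = 0.350.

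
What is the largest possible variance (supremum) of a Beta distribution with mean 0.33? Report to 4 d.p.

0.2211

For fixed mean μ the Beta variance is μ(1−μ)/(α+β+1), increasing as α+β decreases.
Its least upper bound (not attained) is μ(1−μ) = 0.33·0.67 = 0.2211.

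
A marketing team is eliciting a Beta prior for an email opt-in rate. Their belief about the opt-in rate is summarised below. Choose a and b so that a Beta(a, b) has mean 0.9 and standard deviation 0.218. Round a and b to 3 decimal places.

a = 0.804, b = 0.089

σ² = 0.218² = 0.047524.
With s = a+b, Var = μ(1−μ)/(s+1), so s+1 = (0.9×0.1)/0.047524 = 1.8938 and s = 0.8938.
a = μs = 0.804, b = (1−μ)s = 0.089.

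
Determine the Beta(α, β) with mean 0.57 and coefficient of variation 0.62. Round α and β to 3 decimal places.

σ = CV·μ = 0.62×0.57 = 0.35340, so σ² = 0.124892.
s+1 = μ(1−μ)/σ² = 0.2451/0.124892 = 1.9625, so s = α+β = 0.9625.
α = μs = 0.549, β = (1−μ)s = 0.414.

α = 0.549, β = 0.414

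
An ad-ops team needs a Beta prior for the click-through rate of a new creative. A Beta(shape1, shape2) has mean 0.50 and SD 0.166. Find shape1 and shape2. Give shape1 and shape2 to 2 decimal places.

Variance = 0.166² = 0.027556. The moment-matching identity shape1+shape2 = μ(1−μ)/Var − 1 gives
shape1+shape2 = 0.2500/0.027556 − 1 = 8.0724, so shape1 = μ·8.0724 = 4.04 and shape2 = (1−μ)·8.0724 = 4.04.

shape1 = 4.04, shape2 = 4.04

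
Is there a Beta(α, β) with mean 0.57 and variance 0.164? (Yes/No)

Yes

A Beta with mean μ has variance μ(1−μ)/(α+β+1) < μ(1−μ).
Here μ(1−μ) = 0.57×0.43 = 0.2451, and 0.164 < 0.2451.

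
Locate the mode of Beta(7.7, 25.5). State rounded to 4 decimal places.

The density x^(α−1)(1−x)^(β−1) is maximised at (α−1)/(α+β−2) = 6.7/31.2 = 0.2147.

0.2147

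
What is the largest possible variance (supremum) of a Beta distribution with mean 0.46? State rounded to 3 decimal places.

0.248

Var = μ(1−μ)/(α+β+1), which approaches μ(1−μ) as α+β → 0.
So the supremum is μ(1−μ) = 0.46×0.54 = 0.248.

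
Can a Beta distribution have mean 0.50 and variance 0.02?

Yes

For any Beta, Var(X) < E[X]·(1−E[X]).
Here μ(1−μ) = 0.50×0.50 = 0.2500, and 0.02 < 0.2500.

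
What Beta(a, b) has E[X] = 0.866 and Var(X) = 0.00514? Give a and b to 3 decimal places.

a = 18.685, b = 2.891

Let s = a+b. The Beta variance is μ(1−μ)/(s+1).
So s+1 = μ(1−μ)/σ² = (0.866×0.134)/0.00514 = 0.116044/0.00514 = 22.5767, giving s = 21.5767.
Then a = μs = 0.866×21.5767 = 18.685 and b = (1−μ)s = 0.134×21.5767 = 2.891.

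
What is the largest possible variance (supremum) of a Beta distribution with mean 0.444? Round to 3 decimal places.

Var = μ(1−μ)/(α+β+1), which approaches μ(1−μ) as α+β → 0.
So the supremum is μ(1−μ) = 0.444×0.556 = 0.247.

0.247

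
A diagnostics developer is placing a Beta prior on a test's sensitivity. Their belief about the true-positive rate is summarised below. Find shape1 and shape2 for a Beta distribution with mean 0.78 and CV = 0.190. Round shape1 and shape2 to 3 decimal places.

shape1 = 5.314, shape2 = 1.499

Var = (CV·μ)² = (0.190×0.78)² = 0.021963.
shape1+shape2 = μ(1−μ)/Var − 1 = 0.1716/0.021963 − 1 = 6.8131.
Thus shape1 = 0.78·6.8131 = 5.314 and shape2 = 0.22·6.8131 = 1.499.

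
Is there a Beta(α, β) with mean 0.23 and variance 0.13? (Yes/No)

Yes

A Beta with mean μ has variance μ(1−μ)/(α+β+1) < μ(1−μ).
Here μ(1−μ) = 0.23×0.77 = 0.1771, and 0.13 < 0.1771.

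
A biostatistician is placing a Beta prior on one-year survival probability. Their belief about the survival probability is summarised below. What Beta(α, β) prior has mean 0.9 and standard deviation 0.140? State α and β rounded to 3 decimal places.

α = 3.233, β = 0.359

First σ² = 0.019600. Setting α = μn, β = (1−μ)n with n = α+β,
μ(1−μ)/(n+1) = 0.019600 ⇒ n+1 = 0.09/0.019600 = 4.5918 ⇒ n = 3.5918.
Hence α = 0.9×3.5918 = 3.233, β = 0.1×3.5918 = 0.359.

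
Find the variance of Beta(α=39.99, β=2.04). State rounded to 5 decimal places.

Var = αβ/[(α+β)²(α+β+1)] = (39.99×2.04)/(42.03²×43.03) = 81.5796/76013.394327 = 0.00107.

0.00107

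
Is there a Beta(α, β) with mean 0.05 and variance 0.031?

The Beta variance bound is σ² < μ(1−μ).
Here μ(1−μ) = 0.05×0.95 = 0.0475, and 0.031 < 0.0475.

Yes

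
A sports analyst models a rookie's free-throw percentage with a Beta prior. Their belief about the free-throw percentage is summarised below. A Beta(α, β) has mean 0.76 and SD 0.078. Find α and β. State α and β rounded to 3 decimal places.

α = 22.025, β = 6.955

σ² = 0.078² = 0.006084.
With s = α+β, Var = μ(1−μ)/(s+1), so s+1 = (0.76×0.24)/0.006084 = 29.9803 and s = 28.9803.
α = μs = 22.025, β = (1−μ)s = 6.955.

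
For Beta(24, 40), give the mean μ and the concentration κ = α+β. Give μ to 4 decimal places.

μ = 0.3750, κ = 64

κ = α+β = 24+40 = 64; μ = α/κ = 24/64 = 0.3750.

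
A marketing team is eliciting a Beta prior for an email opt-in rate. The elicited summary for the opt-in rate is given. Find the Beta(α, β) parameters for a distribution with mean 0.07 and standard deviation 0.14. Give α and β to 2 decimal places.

Variance = 0.14² = 0.0196. The moment-matching identity α+β = μ(1−μ)/Var − 1 gives
α+β = 0.0651/0.0196 − 1 = 2.3214, so α = μ·2.3214 = 0.16 and β = (1−μ)·2.3214 = 2.16.

α = 0.16, β = 2.16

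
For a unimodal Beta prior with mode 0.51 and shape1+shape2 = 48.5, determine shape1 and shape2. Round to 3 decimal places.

shape1 = 24.715, shape2 = 23.785

Mode = (shape1−1)/(κ−2) with κ = shape1+shape2, so shape1−1 = 0.51·46.5 = 23.715.
shape1 = 24.715; shape2 = κ − shape1 = 23.785.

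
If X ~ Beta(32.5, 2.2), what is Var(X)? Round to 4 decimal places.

0.0017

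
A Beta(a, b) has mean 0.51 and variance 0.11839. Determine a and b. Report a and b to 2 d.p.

a = 0.57, b = 0.54

Write ν = a+b; then a = μν and Var = μ(1−μ)/(ν+1).
ν = μ(1−μ)/Var − 1 = 0.2499/0.11839 − 1 = 1.1108.
a = 0.51·1.1108 = 0.57, b = 0.49·1.1108 = 0.54.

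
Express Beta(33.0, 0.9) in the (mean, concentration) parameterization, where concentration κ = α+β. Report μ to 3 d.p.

μ = 0.973, κ = 33.9

κ = α+β = 33.0+0.9 = 33.9; μ = α/κ = 33.0/33.9 = 0.973.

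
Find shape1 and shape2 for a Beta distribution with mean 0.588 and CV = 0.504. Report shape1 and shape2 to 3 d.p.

shape1 = 1.034, shape2 = 0.724

σ = CV·μ = 0.504×0.588 = 0.29635, so σ² = 0.087825.
s+1 = μ(1−μ)/σ² = 0.242256/0.087825 = 2.7584, so s = shape1+shape2 = 1.7584.
shape1 = μs = 1.034, shape2 = (1−μ)s = 0.724.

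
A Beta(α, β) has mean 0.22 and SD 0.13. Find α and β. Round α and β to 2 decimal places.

α = 2.01, β = 7.14

Variance = 0.13² = 0.0169. The moment-matching identity α+β = μ(1−μ)/Var − 1 gives
α+β = 0.1716/0.0169 − 1 = 9.1538, so α = μ·9.1538 = 2.01 and β = (1−μ)·9.1538 = 7.14.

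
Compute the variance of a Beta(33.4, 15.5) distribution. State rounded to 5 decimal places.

0.00434

μ = 33.4/48.9 = 0.683027; Var = μ(1−μ)/(α+β+1) = 0.2165013/49.9 = 0.00434.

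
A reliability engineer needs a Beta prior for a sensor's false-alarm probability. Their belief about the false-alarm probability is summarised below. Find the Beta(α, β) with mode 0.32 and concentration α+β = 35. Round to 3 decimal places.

α = 11.560, β = 23.440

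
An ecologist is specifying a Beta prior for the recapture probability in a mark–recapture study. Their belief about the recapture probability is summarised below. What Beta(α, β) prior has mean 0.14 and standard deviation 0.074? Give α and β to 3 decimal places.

σ² = 0.074² = 0.005476.
With s = α+β, Var = μ(1−μ)/(s+1), so s+1 = (0.14×0.86)/0.005476 = 21.9869 and s = 20.9869.
α = μs = 2.938, β = (1−μ)s = 18.049.

α = 2.938, β = 18.049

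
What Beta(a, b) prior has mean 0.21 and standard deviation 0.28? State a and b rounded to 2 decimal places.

a = 0.23, b = 0.88

σ² = 0.28² = 0.0784.
With s = a+b, Var = μ(1−μ)/(s+1), so s+1 = (0.21×0.79)/0.0784 = 2.1161 and s = 1.1161.
a = μs = 0.23, b = (1−μ)s = 0.88.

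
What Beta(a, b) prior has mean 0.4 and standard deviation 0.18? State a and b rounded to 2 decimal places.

a = 2.56, b = 3.84

Variance = 0.18² = 0.0324. The moment-matching identity a+b = μ(1−μ)/Var − 1 gives
a+b = 0.24/0.0324 − 1 = 6.4074, so a = μ·6.4074 = 2.56 and b = (1−μ)·6.4074 = 3.84.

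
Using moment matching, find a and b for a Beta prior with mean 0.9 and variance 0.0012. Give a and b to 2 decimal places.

a = 66.60, b = 7.40

Let s = a+b. The Beta variance is μ(1−μ)/(s+1).
So s+1 = μ(1−μ)/σ² = (0.9×0.1)/0.0012 = 0.09/0.0012 = 75.0000, giving s = 74.0000.
Then a = μs = 0.9×74.0000 = 66.60 and b = (1−μ)s = 0.1×74.0000 = 7.40.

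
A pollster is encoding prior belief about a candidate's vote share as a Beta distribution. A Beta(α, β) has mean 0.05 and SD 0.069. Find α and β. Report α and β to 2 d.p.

Variance = 0.069² = 0.004761. The moment-matching identity α+β = μ(1−μ)/Var − 1 gives
α+β = 0.0475/0.004761 − 1 = 8.9769, so α = μ·8.9769 = 0.45 and β = (1−μ)·8.9769 = 8.53.

α = 0.45, β = 8.53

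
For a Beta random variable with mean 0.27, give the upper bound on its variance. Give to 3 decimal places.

0.197

Var = μ(1−μ)/(α+β+1), which approaches μ(1−μ) as α+β → 0.
So the supremum is μ(1−μ) = 0.27×0.73 = 0.197.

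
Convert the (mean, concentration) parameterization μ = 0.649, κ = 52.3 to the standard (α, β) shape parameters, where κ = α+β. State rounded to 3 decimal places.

Split κ in proportion μ : (1−μ): α = 0.649·52.3 = 33.943, β = 52.3 − 33.943 = 18.357.

α = 33.943, β = 18.357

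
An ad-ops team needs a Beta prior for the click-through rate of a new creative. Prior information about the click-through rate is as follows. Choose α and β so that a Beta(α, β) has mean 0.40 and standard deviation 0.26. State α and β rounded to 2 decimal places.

α = 1.02, β = 1.53

Variance = 0.26² = 0.0676. The moment-matching identity α+β = μ(1−μ)/Var − 1 gives
α+β = 0.2400/0.0676 − 1 = 2.5503, so α = μ·2.5503 = 1.02 and β = (1−μ)·2.5503 = 1.53.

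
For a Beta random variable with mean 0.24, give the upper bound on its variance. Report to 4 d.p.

Var = μ(1−μ)/(α+β+1), which approaches μ(1−μ) as α+β → 0.
So the supremum is μ(1−μ) = 0.24×0.76 = 0.1824.

0.1824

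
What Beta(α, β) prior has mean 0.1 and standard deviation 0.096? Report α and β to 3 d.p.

α = 0.877, β = 7.889

σ² = 0.096² = 0.009216.
With s = α+β, Var = μ(1−μ)/(s+1), so s+1 = (0.1×0.9)/0.009216 = 9.7656 and s = 8.7656.
α = μs = 0.877, β = (1−μ)s = 7.889.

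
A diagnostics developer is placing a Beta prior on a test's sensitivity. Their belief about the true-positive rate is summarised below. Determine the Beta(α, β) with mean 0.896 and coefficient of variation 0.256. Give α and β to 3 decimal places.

α = 0.691, β = 0.080

σ = CV·μ = 0.256×0.896 = 0.22938, so σ² = 0.052613.
s+1 = μ(1−μ)/σ² = 0.093184/0.052613 = 1.7711, so s = α+β = 0.7711.
α = μs = 0.691, β = (1−μ)s = 0.080.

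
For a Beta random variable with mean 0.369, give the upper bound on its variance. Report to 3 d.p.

0.233

Var = μ(1−μ)/(α+β+1), which approaches μ(1−μ) as α+β → 0.
So the supremum is μ(1−μ) = 0.369×0.631 = 0.233.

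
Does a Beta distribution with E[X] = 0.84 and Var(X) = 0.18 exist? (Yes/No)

No

A Beta with mean μ has variance μ(1−μ)/(α+β+1) < μ(1−μ).
Here μ(1−μ) = 0.84×0.16 = 0.1344, and 0.18 ≥ 0.1344.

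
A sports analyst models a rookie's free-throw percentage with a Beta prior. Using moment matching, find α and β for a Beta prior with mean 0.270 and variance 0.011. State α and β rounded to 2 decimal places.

Let s = α+β. The Beta variance is μ(1−μ)/(s+1).
So s+1 = μ(1−μ)/σ² = (0.270×0.730)/0.011 = 0.197100/0.011 = 17.9182, giving s = 16.9182.
Then α = μs = 0.270×16.9182 = 4.57 and β = (1−μ)s = 0.730×16.9182 = 12.35.

α = 4.57, β = 12.35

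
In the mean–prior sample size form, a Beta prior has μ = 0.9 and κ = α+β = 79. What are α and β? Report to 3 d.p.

α = μκ = 0.9×79 = 71.100 and β = (1−μ)κ = 0.1×79 = 7.900.

α = 71.100, β = 7.900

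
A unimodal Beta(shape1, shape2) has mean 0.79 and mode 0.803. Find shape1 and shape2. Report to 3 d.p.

With s = shape1+shape2: μ = shape1/s and mode = (shape1−1)/(s−2). Eliminating shape1 = μs,
μs − 1 = m(s−2) ⇒ s(μ−m) = 1−2m ⇒ s = -0.606/-0.013 = 46.6154.
So shape1 = μs = 36.826, shape2 = (1−μ)s = 9.789.

shape1 = 36.826, shape2 = 9.789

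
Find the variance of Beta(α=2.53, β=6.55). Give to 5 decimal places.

0.01994

Var = αβ/[(α+β)²(α+β+1)] = (2.53×6.55)/(9.08²×10.08) = 16.5715/831.059712 = 0.01994.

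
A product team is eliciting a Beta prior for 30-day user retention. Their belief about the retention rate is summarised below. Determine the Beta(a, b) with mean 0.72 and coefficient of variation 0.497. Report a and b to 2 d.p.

a = 0.41, b = 0.16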